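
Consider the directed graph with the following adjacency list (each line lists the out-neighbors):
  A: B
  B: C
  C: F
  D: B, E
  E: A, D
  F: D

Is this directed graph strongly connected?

Yes

From B we can reach every vertex (A, B, C, D, E, F), and every vertex can reach B (A, B, C, D, E, F). So the whole graph is one strongly connected component.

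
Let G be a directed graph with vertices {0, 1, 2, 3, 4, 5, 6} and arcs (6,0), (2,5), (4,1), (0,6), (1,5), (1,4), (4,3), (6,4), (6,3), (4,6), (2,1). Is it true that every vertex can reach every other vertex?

No

There is no directed path from 1 to 2, so the graph is not strongly connected.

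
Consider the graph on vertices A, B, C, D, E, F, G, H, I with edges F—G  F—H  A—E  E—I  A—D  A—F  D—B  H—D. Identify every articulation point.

A, D, E, F

Removing A increases the component count from 2 to 3, so A is a cut vertex.
Removing D increases the component count from 2 to 3, so D is a cut vertex.
Removing E increases the component count from 2 to 3, so E is a cut vertex.
Likewise F is a cut vertex.
By contrast removing I leaves 2 components; it is not a cut vertex. No other vertex is a cut vertex either.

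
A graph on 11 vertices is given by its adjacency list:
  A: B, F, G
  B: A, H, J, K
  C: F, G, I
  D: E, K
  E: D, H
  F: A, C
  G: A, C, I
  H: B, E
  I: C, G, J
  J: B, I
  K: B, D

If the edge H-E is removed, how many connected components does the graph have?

1

H and E are still connected via H-B-K-D-E, so the component count stays at 1.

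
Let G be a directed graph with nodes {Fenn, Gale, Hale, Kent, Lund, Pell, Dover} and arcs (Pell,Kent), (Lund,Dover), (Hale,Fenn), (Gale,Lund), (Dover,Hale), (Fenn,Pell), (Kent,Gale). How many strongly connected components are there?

1

{Fenn, Gale, Hale, Kent, Lund, Pell, Dover} are all mutually reachable — one SCC of size 7.
That gives 1 strongly connected component.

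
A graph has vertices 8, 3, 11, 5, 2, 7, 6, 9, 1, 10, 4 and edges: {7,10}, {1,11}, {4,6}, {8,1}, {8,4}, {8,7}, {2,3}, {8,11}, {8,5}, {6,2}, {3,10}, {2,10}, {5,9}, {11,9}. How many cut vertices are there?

1

Removing 8 increases the component count from 1 to 2, so 8 is a cut vertex.
By contrast removing 4 leaves 1 component; it is not a cut vertex. No other vertex is a cut vertex either.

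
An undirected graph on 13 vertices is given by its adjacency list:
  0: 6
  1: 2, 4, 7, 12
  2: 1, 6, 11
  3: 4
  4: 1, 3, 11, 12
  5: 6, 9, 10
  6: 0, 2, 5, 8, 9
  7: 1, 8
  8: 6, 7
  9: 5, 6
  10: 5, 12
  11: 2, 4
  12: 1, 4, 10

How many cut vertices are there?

Removing 4 increases the component count from 1 to 2, so 4 is a cut vertex.
Removing 6 increases the component count from 1 to 2, so 6 is a cut vertex.
By contrast removing 9 leaves 1 component; it is not a cut vertex. No other vertex is a cut vertex either.

2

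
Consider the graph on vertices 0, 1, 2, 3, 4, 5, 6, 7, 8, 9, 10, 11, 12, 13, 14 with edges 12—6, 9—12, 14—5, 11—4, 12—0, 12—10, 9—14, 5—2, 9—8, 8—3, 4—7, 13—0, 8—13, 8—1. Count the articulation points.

6

Removing 4 increases the component count from 2 to 3, so 4 is a cut vertex.
Removing 5 increases the component count from 2 to 3, so 5 is a cut vertex.
Removing 8 increases the component count from 2 to 4, so 8 is a cut vertex.
Likewise 9, 12, 14 are cut vertices.
By contrast removing 7 leaves 2 components; it is not a cut vertex. No other vertex is a cut vertex either.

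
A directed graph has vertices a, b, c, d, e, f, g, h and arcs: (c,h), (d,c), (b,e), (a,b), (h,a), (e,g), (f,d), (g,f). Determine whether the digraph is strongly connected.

Yes

From a we can reach every vertex (a, b, c, d, e, f, g, h), and every vertex can reach a (a, b, c, d, e, f, g, h). So the whole graph is one strongly connected component.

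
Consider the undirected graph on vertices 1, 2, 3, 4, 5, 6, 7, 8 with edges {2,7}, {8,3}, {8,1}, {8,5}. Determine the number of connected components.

4

4 is isolated — a component by itself.
6 is isolated — a component by itself.
Starting from 2 we can reach 2, 7. That is one component of size 2.
Starting from 1 we can reach 1, 3, 5, 8. That is one component of size 4.
Total: 4 components.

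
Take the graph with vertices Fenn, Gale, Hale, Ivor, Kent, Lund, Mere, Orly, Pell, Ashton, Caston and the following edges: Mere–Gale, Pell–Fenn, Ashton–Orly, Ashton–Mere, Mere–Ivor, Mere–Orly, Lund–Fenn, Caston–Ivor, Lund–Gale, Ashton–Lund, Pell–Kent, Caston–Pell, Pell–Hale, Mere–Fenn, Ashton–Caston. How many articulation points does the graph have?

Removing Pell increases the component count from 1 to 3, so Pell is a cut vertex.
By contrast removing Gale leaves 1 component; it is not a cut vertex. No other vertex is a cut vertex either.

1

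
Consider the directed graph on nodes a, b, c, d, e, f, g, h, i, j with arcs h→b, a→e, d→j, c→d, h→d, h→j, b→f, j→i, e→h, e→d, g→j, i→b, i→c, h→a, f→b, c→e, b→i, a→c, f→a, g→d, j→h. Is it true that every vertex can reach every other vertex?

No

There is no directed path from i to g, so the graph is not strongly connected.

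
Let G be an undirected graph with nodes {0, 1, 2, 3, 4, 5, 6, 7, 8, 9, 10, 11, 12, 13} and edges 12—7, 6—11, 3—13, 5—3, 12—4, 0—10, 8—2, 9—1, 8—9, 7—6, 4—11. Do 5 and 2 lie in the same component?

No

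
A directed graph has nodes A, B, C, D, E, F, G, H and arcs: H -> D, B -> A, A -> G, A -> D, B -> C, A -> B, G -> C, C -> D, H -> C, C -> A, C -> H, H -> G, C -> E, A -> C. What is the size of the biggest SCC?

{A, B, C, G, H} are all mutually reachable — one SCC of size 5.
{D} is an SCC by itself.
{E} is an SCC by itself.
{F} is an SCC by itself.
The largest has 5 vertices.

5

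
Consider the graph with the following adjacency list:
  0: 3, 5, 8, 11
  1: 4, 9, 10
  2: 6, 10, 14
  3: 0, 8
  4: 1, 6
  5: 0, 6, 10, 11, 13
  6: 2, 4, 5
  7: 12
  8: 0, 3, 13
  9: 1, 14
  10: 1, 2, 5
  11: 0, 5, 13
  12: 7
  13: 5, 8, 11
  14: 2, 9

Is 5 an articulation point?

Yes

Deleting 5 raises the number of components from 2 to 3, so 5 is a cut vertex.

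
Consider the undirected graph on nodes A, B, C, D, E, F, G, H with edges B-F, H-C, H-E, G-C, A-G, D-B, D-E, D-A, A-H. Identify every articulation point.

B, D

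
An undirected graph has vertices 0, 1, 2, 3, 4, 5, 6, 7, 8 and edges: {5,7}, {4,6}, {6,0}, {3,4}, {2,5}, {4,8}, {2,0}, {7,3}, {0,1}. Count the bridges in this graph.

The edges on the cycle 2-5-7-3-4-6-0-2 are not bridges since each lies on that cycle.
But removing 0–1 disconnects 0 from 1; removing 8–4 disconnects 8 from 4 — these are bridges.
That makes 2 bridges.

2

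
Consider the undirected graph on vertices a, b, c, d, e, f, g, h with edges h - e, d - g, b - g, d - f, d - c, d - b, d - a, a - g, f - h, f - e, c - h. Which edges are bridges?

The edges on the cycle d-c-h-e-f-d are not bridges since each lies on that cycle.
Every edge lies on some cycle, so there are no bridges.

none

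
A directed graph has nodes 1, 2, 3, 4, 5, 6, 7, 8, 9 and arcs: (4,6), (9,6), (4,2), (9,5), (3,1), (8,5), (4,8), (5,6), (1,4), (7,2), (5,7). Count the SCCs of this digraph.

9

{1} is an SCC by itself.
{4} is an SCC by itself.
{8} is an SCC by itself.
{5} is an SCC by itself.
{9} is an SCC by itself.
(and 4 more singleton SCCs)
That gives 9 strongly connected components.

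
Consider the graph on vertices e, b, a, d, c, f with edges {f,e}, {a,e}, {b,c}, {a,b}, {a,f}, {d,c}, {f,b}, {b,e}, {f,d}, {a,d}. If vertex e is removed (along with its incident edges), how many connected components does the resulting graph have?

With e gone, the remaining components are: {a, b, c, d, f}.
That is 1 component.

1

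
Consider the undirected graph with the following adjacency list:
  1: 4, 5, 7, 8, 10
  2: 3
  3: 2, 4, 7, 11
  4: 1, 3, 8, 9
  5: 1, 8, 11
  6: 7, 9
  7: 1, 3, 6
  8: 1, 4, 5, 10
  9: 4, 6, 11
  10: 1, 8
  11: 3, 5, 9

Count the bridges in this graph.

The edges on the cycle 4-8-10-1-4 are not bridges since each lies on that cycle.
But removing 3-2 disconnects 3 from 2 — this is a bridge.

1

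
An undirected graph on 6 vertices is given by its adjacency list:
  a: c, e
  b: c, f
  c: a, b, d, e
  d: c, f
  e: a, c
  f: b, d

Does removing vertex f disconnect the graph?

Deleting f leaves 1 component (was 1) (its neighbors b, d remain connected to each other), so f is not a cut vertex.

No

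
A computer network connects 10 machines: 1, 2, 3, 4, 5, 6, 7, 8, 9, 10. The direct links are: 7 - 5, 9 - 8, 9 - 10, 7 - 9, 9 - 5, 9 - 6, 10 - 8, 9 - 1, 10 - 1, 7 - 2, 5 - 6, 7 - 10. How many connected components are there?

3

3 is isolated — a component by itself.
4 is isolated — a component by itself.
Starting from 1 we can reach 1, 2, 5, 6, 7, 8, 9, 10. That is one component of size 8.
Total: 3 components.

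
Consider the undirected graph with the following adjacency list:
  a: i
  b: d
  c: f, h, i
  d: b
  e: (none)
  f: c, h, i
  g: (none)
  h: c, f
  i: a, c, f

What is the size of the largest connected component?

5

e is isolated — a component by itself.
g is isolated — a component by itself.
Starting from b we can reach b, d. That is one component of size 2.
Starting from a we can reach a, c, f, h, i. That is one component of size 5.
The largest has 5 vertices.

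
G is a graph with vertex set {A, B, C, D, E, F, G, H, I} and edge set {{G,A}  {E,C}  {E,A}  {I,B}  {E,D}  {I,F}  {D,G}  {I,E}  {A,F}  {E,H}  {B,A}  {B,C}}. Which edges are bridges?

E-H

The edges on the cycle I-B-C-E-I are not bridges since each lies on that cycle.
But removing H—E disconnects H from E — this is a bridge.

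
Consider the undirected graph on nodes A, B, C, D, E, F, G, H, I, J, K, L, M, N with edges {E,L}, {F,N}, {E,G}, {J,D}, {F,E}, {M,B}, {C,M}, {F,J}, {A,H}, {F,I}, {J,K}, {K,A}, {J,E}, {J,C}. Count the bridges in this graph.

11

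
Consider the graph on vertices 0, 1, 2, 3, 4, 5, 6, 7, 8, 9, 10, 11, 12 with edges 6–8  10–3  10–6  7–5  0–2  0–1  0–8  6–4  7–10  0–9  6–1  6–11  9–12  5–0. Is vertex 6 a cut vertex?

Yes

Deleting 6 raises the number of components from 1 to 3, so 6 is a cut vertex.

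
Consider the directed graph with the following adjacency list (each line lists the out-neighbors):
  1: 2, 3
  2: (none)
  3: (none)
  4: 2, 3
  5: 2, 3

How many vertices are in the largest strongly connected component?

1

{1} is an SCC by itself.
{4} is an SCC by itself.
{5} is an SCC by itself.
{2} is an SCC by itself.
{3} is an SCC by itself.
The largest has 1 vertex.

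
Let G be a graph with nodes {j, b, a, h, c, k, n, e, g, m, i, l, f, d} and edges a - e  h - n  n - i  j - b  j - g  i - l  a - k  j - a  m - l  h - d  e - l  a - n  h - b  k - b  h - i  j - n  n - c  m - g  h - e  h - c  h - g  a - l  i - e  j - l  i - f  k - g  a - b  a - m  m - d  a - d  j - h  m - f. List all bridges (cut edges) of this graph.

The edges on the cycle j-a-m-f-i-h-j are not bridges since each lies on that cycle.
Every edge lies on some cycle, so there are no bridges.

none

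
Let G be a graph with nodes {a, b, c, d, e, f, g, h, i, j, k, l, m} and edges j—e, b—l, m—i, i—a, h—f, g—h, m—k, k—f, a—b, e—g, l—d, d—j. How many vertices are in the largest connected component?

12

c is isolated — a component by itself.
Starting from a we can reach a, b, d, e, f, g, h, i, j, k, l, m. That is one component of size 12.
The largest has 12 vertices.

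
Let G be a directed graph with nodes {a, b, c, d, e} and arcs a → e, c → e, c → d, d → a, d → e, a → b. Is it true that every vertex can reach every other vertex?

No

There is no directed path from d to c, so the graph is not strongly connected.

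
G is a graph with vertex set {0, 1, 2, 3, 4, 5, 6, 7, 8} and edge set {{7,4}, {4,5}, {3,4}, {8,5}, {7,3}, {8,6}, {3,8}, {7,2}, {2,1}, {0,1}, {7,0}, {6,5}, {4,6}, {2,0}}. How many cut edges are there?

0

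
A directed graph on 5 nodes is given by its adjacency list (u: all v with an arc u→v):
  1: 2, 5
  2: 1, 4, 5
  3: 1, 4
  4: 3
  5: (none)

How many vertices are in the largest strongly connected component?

{1, 2, 3, 4} are all mutually reachable — one SCC of size 4.
{5} is an SCC by itself.
The largest has 4 vertices.

4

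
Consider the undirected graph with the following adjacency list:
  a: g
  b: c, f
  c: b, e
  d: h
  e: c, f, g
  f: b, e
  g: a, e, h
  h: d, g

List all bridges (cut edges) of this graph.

a-g, d-h, e-g, g-h

The edges on the cycle f-e-c-b-f are not bridges since each lies on that cycle.
But removing g-h disconnects g from h; removing h-d disconnects h from d; removing e-g disconnects e from g; removing g-a disconnects g from a — these are bridges.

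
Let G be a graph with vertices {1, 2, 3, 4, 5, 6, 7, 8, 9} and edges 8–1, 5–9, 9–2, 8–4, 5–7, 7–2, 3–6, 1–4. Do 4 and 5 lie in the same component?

The component containing 4 is {1, 4, 8}, and 5 is not in it.

No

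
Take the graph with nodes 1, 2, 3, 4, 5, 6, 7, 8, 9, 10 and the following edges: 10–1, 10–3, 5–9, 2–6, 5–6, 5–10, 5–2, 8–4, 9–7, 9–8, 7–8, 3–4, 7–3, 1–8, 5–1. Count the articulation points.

1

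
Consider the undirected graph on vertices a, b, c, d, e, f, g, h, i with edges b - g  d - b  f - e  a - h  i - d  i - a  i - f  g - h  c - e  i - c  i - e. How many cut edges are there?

0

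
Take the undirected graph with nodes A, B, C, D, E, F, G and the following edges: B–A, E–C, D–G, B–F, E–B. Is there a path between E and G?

The component containing E is {A, B, C, E, F}, and G is not in it.

No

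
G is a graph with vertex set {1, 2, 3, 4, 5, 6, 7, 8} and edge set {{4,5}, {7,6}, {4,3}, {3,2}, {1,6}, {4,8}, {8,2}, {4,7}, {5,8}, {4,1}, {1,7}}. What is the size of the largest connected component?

8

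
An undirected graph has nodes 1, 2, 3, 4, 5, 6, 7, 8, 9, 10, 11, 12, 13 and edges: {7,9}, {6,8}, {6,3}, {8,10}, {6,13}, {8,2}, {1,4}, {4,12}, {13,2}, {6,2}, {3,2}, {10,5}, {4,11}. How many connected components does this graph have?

3

Starting from 7 we can reach 7, 9. That is one component of size 2.
Starting from 1 we can reach 1, 4, 11, 12. That is one component of size 4.
Starting from 2 we can reach 2, 3, 5, 6, 8, 10, 13. That is one component of size 7.
Total: 3 components.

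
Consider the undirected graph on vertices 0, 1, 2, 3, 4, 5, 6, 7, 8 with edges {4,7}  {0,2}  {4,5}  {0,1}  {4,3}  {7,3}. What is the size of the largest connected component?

8 is isolated — a component by itself.
6 is isolated — a component by itself.
Starting from 0 we can reach 0, 1, 2. That is one component of size 3.
Starting from 3 we can reach 3, 4, 5, 7. That is one component of size 4.
The largest has 4 vertices.

4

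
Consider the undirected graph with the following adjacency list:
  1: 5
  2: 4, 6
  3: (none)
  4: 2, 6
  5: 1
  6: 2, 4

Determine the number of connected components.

3 is isolated — a component by itself.
Starting from 1 we can reach 1, 5. That is one component of size 2.
Starting from 2 we can reach 2, 4, 6. That is one component of size 3.
Total: 3 components.

3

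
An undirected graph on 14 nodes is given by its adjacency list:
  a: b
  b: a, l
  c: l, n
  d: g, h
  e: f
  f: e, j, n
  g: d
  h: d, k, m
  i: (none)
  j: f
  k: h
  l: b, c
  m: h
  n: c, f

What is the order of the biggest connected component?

8

i is isolated — a component by itself.
Starting from d we can reach d, g, h, k, m. That is one component of size 5.
Starting from a we can reach a, b, c, e, f, j, l, n. That is one component of size 8.
The largest has 8 vertices.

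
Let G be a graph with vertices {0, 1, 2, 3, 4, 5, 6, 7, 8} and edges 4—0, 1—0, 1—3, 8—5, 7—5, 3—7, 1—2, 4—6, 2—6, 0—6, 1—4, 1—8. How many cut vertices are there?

1

Removing 1 increases the component count from 1 to 2, so 1 is a cut vertex.
By contrast removing 0 leaves 1 component; it is not a cut vertex. No other vertex is a cut vertex either.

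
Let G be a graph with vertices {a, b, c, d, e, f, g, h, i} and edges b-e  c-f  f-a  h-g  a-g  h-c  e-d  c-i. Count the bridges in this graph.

The edges on the cycle h-c-f-a-g-h are not bridges since each lies on that cycle.
But removing b-e disconnects b from e; removing c-i disconnects c from i; removing d-e disconnects d from e — these are bridges.
That makes 3 bridges.

3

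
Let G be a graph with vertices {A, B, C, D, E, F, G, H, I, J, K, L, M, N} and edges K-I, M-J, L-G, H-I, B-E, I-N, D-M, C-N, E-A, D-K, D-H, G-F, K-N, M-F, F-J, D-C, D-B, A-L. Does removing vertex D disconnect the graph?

Deleting D raises the number of components from 1 to 2, so D is a cut vertex.

Yes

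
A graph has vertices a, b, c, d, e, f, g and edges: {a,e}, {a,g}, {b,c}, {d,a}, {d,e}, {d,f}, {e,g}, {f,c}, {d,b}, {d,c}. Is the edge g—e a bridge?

No

After removing g—e, the path g-a-e still connects them, so the edge is not a bridge.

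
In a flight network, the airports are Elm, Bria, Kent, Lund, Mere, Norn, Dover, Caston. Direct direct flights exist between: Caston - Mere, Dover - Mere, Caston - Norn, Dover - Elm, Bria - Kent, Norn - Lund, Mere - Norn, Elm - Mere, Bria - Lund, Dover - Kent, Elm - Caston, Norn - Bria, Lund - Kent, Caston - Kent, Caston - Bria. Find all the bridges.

none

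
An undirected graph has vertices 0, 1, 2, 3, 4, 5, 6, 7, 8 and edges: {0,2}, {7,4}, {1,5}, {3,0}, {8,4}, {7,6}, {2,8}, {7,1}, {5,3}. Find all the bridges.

6-7

The edges on the cycle 7-1-5-3-0-2-8-4-7 are not bridges since each lies on that cycle.
But removing 7–6 disconnects 7 from 6 — this is a bridge.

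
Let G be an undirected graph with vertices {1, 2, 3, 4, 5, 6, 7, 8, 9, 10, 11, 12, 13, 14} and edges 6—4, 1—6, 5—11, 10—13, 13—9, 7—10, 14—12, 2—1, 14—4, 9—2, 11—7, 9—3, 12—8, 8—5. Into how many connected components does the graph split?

1

Starting from 1 we can reach 1, 2, 3, 4, 5, 6, 7, 8, 9, 10, 11, 12, 13, 14. That is one component of size 14.
Total: 1 component.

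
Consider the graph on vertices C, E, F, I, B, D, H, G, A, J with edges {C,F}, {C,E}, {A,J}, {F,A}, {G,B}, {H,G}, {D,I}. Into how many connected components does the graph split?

Starting from D we can reach D, I. That is one component of size 2.
Starting from B we can reach B, G, H. That is one component of size 3.
Starting from A we can reach A, C, E, F, J. That is one component of size 5.
Total: 3 components.

3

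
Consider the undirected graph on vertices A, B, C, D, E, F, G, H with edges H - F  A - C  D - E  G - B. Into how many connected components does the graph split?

Starting from D we can reach D, E. That is one component of size 2.
Starting from A we can reach A, C. That is one component of size 2.
Starting from B we can reach B, G. That is one component of size 2.
Starting from F we can reach F, H. That is one component of size 2.
Total: 4 components.

4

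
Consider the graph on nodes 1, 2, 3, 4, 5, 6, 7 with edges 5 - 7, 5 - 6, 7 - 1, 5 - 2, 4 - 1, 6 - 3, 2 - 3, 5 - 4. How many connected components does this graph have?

1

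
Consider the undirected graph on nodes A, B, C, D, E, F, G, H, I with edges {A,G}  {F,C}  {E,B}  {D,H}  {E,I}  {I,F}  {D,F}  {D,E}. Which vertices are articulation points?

D, E, F

Removing D increases the component count from 2 to 3, so D is a cut vertex.
Removing E increases the component count from 2 to 3, so E is a cut vertex.
Removing F increases the component count from 2 to 3, so F is a cut vertex.
By contrast removing A leaves 2 components; it is not a cut vertex. No other vertex is a cut vertex either.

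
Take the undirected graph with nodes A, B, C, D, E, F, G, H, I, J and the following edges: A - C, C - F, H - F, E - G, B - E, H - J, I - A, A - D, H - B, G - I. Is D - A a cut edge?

Yes

Removing D - A leaves no path between D and A: the component count goes from 1 to 2. So it is a bridge.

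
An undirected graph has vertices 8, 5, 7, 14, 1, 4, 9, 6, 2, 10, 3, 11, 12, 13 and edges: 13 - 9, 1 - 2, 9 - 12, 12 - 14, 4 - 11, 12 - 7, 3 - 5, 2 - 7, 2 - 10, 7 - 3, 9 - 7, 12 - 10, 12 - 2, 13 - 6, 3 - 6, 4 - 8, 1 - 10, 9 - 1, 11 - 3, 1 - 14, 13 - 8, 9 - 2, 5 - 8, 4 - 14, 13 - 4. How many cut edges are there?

The edges on the cycle 13-4-11-3-5-8-13 are not bridges since each lies on that cycle.
Every edge lies on some cycle, so there are no bridges.

0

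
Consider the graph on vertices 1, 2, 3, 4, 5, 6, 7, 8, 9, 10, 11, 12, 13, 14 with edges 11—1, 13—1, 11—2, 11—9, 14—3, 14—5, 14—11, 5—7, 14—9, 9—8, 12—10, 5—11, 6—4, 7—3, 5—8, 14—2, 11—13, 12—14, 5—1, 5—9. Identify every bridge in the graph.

10-12, 12-14, 4-6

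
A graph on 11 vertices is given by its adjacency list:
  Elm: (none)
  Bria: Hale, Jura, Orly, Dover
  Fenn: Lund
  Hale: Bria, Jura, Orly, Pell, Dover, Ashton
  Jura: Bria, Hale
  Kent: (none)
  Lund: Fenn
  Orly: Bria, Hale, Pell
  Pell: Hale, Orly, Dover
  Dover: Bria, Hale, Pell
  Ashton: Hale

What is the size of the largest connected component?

7

Elm is isolated — a component by itself.
Kent is isolated — a component by itself.
Starting from Fenn we can reach Fenn, Lund. That is one component of size 2.
Starting from Bria we can reach Bria, Hale, Jura, Orly, Pell, Dover, Ashton. That is one component of size 7.
The largest has 7 vertices.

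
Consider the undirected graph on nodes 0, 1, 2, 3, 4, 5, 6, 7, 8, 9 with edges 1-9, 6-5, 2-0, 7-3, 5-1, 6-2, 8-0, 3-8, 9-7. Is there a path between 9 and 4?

No

The component containing 9 is {0, 1, 2, 3, 5, 6, 7, 8, 9}, and 4 is not in it.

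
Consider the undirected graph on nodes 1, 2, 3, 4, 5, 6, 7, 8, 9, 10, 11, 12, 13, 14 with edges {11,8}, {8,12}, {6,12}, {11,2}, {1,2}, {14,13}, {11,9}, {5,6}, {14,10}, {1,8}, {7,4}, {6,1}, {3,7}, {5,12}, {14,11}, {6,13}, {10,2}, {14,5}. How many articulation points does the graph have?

2

Removing 7 increases the component count from 2 to 3, so 7 is a cut vertex.
Removing 11 increases the component count from 2 to 3, so 11 is a cut vertex.
By contrast removing 5 leaves 2 components; it is not a cut vertex. No other vertex is a cut vertex either.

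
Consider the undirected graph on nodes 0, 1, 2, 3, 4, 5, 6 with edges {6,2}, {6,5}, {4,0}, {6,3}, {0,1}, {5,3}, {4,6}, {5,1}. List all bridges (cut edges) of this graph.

The edges on the cycle 6-5-3-6 are not bridges since each lies on that cycle.
But removing 2 - 6 disconnects 2 from 6 — this is a bridge.

2-6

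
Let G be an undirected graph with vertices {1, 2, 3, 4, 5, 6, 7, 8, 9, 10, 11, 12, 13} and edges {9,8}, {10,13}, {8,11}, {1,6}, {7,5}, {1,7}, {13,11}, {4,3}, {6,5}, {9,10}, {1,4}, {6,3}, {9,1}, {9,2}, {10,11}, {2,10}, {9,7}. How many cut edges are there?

0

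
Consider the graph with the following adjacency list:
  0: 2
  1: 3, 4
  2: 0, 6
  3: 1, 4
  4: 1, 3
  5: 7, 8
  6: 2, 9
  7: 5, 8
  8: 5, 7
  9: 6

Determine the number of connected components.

3

Starting from 1 we can reach 1, 3, 4. That is one component of size 3.
Starting from 5 we can reach 5, 7, 8. That is one component of size 3.
Starting from 0 we can reach 0, 2, 6, 9. That is one component of size 4.
Total: 3 components.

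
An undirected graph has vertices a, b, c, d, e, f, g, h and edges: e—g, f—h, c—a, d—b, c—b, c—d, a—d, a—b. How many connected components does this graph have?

Starting from e we can reach e, g. That is one component of size 2.
Starting from f we can reach f, h. That is one component of size 2.
Starting from a we can reach a, b, c, d. That is one component of size 4.
Total: 3 components.

3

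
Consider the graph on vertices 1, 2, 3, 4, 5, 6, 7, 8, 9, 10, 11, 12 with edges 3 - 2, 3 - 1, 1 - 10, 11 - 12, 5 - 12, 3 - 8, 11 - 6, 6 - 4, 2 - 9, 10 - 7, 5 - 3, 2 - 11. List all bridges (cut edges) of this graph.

1-10, 1-3, 10-7, 11-6, 2-9, 3-8, 4-6

The edges on the cycle 5-3-2-11-12-5 are not bridges since each lies on that cycle.
But removing 3 - 8 disconnects 3 from 8; removing 11 - 6 disconnects 11 from 6; removing 7 - 10 disconnects 7 from 10; removing 4 - 6 disconnects 4 from 6 — these are bridges.
In total 7 edges are bridges.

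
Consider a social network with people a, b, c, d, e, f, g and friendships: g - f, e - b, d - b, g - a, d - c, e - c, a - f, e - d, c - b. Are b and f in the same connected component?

No

The component containing b is {b, c, d, e}, and f is not in it.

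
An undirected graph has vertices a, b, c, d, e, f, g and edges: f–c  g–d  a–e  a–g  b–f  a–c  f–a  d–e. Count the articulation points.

Removing a increases the component count from 1 to 2, so a is a cut vertex.
Removing f increases the component count from 1 to 2, so f is a cut vertex.
By contrast removing d leaves 1 component; it is not a cut vertex. No other vertex is a cut vertex either.

2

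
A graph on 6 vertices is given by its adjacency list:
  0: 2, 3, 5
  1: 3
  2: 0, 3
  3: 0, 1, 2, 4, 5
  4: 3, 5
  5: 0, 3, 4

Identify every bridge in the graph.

The edges on the cycle 3-2-0-3 are not bridges since each lies on that cycle.
But removing 1-3 disconnects 1 from 3 — this is a bridge.

1-3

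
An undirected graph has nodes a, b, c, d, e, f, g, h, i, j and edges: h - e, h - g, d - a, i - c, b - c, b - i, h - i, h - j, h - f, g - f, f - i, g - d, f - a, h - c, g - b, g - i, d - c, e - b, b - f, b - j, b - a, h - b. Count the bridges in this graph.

0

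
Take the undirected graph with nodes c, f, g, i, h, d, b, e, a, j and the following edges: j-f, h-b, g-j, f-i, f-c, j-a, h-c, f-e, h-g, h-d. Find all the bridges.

The edges on the cycle h-g-j-f-c-h are not bridges since each lies on that cycle.
But removing h-b disconnects h from b; removing e-f disconnects e from f; removing f-i disconnects f from i; removing j-a disconnects j from a — these are bridges.
In total 5 edges are bridges.

a-j, b-h, d-h, e-f, f-i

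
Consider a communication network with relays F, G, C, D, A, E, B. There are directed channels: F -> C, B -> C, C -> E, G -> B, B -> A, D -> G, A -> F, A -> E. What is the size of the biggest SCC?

1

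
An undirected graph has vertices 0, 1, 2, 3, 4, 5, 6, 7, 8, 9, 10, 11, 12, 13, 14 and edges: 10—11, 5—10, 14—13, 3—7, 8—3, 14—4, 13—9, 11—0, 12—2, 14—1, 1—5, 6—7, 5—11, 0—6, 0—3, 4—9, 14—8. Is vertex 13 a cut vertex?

No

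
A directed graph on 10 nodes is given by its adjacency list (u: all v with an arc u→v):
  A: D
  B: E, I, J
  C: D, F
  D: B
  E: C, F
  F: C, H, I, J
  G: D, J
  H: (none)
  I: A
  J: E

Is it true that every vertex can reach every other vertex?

No

There is no directed path from D to G, so the graph is not strongly connected.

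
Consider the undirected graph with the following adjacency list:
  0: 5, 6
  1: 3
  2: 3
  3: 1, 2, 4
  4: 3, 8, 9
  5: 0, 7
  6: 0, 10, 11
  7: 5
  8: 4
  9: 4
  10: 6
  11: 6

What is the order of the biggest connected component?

6

Starting from 1 we can reach 1, 2, 3, 4, 8, 9. That is one component of size 6.
Starting from 0 we can reach 0, 5, 6, 7, 10, 11. That is one component of size 6.
The largest has 6 vertices.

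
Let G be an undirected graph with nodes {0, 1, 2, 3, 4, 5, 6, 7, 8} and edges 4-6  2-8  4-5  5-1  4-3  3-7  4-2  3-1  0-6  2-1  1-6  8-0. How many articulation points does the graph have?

1

Removing 3 increases the component count from 1 to 2, so 3 is a cut vertex.
By contrast removing 6 leaves 1 component; it is not a cut vertex. No other vertex is a cut vertex either.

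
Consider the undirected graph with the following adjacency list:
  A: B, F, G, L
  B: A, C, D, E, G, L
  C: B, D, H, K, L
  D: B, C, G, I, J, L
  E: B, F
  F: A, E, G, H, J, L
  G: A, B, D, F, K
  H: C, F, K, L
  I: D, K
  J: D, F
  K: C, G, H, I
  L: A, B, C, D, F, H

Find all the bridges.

none

The edges on the cycle G-K-I-D-C-H-F-G are not bridges since each lies on that cycle.
Every edge lies on some cycle, so there are no bridges.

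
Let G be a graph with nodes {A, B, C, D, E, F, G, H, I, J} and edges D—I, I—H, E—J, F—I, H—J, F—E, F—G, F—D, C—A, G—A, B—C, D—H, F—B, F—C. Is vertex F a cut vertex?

Yes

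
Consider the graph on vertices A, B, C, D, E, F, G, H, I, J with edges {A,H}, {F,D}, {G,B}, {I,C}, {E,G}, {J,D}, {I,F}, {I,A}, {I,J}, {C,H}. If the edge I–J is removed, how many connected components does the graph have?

2

I and J are still connected via I-F-D-J, so the component count stays at 2.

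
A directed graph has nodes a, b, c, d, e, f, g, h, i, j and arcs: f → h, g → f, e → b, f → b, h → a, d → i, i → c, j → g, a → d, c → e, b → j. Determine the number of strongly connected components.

1

{a, b, c, d, e, f, g, h, i, j} are all mutually reachable — one SCC of size 10.
That gives 1 strongly connected component.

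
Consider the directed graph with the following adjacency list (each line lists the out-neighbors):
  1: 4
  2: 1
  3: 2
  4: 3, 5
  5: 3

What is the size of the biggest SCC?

{1, 2, 3, 4, 5} are all mutually reachable — one SCC of size 5.
The largest has 5 vertices.

5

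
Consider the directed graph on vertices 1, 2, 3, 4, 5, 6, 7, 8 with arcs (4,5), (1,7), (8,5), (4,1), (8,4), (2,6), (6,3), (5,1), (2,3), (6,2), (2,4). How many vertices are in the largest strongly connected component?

2

{2, 6} are all mutually reachable — one SCC of size 2.
{1} is an SCC by itself.
{5} is an SCC by itself.
{3} is an SCC by itself.
{4} is an SCC by itself.
(and 2 more singleton SCCs)
The largest has 2 vertices.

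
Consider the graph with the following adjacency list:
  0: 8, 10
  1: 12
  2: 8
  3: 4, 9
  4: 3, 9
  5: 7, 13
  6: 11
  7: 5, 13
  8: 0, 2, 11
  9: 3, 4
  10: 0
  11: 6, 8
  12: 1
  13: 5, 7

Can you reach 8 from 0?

From 0 we can reach 0, 2, 6, 8, 10, 11, which includes 8.

Yes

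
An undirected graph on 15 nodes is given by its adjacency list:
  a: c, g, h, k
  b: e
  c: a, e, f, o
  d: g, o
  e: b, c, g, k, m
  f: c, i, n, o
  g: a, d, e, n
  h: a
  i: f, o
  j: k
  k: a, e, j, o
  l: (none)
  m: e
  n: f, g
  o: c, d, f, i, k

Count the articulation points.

3

Removing a increases the component count from 2 to 3, so a is a cut vertex.
Removing e increases the component count from 2 to 4, so e is a cut vertex.
Removing k increases the component count from 2 to 3, so k is a cut vertex.
By contrast removing h leaves 2 components; it is not a cut vertex. No other vertex is a cut vertex either.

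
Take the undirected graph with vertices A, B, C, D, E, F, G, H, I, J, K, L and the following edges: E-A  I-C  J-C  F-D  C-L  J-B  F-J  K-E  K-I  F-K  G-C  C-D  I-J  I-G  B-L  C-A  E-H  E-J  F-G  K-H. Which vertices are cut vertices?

Removing L, for instance, still leaves 1 component. No single vertex removal increases the component count — the graph has no articulation points.

none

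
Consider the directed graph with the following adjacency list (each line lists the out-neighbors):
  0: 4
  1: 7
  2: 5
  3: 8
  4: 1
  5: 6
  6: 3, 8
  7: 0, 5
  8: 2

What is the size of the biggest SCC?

5

{2, 3, 5, 6, 8} are all mutually reachable — one SCC of size 5.
{0, 1, 4, 7} are all mutually reachable — one SCC of size 4.
The largest has 5 vertices.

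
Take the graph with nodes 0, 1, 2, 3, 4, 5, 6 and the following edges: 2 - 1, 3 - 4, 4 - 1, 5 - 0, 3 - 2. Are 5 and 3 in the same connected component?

No

The component containing 5 is {0, 5}, and 3 is not in it.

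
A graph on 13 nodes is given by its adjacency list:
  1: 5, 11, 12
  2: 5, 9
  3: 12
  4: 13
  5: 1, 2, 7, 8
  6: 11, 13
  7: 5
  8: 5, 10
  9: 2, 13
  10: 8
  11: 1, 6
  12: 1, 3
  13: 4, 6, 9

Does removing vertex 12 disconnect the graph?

Deleting 12 raises the number of components from 1 to 2, so 12 is a cut vertex.

Yes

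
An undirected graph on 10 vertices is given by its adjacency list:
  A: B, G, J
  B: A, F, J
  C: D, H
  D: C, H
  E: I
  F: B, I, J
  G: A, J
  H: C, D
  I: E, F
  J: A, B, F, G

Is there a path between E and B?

From E we can reach A, B, E, F, G, I, J, which includes B.

Yes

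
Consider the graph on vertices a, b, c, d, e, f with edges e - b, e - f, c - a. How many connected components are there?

d is isolated — a component by itself.
Starting from a we can reach a, c. That is one component of size 2.
Starting from b we can reach b, e, f. That is one component of size 3.
Total: 3 components.

3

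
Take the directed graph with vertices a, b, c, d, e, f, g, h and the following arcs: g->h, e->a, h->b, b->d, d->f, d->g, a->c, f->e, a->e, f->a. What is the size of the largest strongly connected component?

4

{b, d, g, h} are all mutually reachable — one SCC of size 4.
{a, e} are all mutually reachable — one SCC of size 2.
{f} is an SCC by itself.
{c} is an SCC by itself.
The largest has 4 vertices.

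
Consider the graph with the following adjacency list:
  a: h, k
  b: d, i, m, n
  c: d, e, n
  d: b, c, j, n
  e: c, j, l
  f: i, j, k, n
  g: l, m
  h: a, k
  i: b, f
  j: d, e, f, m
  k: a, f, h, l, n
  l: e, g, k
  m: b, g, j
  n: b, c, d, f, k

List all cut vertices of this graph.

Removing k increases the component count from 1 to 2, so k is a cut vertex.
By contrast removing c leaves 1 component; it is not a cut vertex. No other vertex is a cut vertex either.

k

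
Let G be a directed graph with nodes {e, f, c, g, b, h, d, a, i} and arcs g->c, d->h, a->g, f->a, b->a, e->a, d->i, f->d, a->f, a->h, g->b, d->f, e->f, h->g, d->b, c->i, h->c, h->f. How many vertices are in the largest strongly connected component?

{a, b, d, f, g, h} are all mutually reachable — one SCC of size 6.
{i} is an SCC by itself.
{c} is an SCC by itself.
{e} is an SCC by itself.
The largest has 6 vertices.

6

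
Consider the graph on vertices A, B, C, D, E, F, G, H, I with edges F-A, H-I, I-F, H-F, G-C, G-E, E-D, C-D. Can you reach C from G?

From G we can reach C, D, E, G, which includes C.

Yes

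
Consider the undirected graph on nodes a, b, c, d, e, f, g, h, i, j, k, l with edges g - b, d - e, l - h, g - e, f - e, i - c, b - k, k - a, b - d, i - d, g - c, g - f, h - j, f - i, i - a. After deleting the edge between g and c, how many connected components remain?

g and c are still connected via g-f-i-c, so the component count stays at 2.

2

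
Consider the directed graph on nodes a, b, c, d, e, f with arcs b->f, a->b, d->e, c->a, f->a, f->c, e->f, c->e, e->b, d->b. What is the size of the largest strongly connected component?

{a, b, c, e, f} are all mutually reachable — one SCC of size 5.
{d} is an SCC by itself.
The largest has 5 vertices.

5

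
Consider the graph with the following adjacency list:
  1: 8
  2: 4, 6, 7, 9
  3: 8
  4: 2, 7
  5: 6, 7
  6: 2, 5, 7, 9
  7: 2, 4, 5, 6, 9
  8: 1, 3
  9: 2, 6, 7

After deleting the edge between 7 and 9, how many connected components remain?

7 and 9 are still connected via 7-6-9, so the component count stays at 2.

2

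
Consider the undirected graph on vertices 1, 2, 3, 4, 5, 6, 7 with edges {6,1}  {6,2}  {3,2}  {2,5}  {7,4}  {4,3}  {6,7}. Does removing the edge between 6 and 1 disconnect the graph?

Yes

Removing 6 - 1 leaves no path between 6 and 1: the component count goes from 1 to 2. So it is a bridge.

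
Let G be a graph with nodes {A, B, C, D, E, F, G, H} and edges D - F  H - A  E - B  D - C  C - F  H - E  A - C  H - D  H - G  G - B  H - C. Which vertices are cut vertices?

Removing H increases the component count from 1 to 2, so H is a cut vertex.
By contrast removing A leaves 1 component; it is not a cut vertex. No other vertex is a cut vertex either.

H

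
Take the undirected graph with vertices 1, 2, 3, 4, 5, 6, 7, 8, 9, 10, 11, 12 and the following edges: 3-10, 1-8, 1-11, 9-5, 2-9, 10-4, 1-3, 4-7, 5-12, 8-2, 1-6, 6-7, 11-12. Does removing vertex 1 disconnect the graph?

Yes

Deleting 1 raises the number of components from 1 to 2, so 1 is a cut vertex.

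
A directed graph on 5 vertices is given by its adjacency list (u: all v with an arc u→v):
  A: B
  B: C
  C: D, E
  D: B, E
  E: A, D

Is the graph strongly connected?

Yes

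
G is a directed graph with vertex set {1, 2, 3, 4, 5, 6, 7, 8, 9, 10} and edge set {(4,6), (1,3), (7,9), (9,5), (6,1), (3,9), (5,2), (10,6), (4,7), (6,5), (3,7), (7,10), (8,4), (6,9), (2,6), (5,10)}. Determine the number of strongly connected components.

3

{1, 2, 3, 5, 6, 7, 9, 10} are all mutually reachable — one SCC of size 8.
{8} is an SCC by itself.
{4} is an SCC by itself.
That gives 3 strongly connected components.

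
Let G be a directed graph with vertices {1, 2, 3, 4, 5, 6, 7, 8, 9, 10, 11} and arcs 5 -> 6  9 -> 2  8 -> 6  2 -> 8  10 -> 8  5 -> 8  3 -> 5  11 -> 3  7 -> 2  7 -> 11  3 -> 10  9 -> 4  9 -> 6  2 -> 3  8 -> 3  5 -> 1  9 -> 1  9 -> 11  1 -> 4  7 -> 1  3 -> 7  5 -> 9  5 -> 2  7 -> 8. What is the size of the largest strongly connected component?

8

{2, 3, 5, 7, 8, 9, 10, 11} are all mutually reachable — one SCC of size 8.
{4} is an SCC by itself.
{1} is an SCC by itself.
{6} is an SCC by itself.
The largest has 8 vertices.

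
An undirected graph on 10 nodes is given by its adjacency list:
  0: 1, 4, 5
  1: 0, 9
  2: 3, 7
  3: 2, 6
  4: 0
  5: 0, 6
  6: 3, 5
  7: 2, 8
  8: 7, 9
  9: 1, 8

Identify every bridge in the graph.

0-4

The edges on the cycle 1-0-5-6-3-2-7-8-9-1 are not bridges since each lies on that cycle.
But removing 0-4 disconnects 0 from 4 — this is a bridge.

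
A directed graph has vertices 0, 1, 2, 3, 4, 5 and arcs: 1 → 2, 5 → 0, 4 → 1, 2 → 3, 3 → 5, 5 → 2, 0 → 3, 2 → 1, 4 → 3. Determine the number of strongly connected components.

{0, 1, 2, 3, 5} are all mutually reachable — one SCC of size 5.
{4} is an SCC by itself.
That gives 2 strongly connected components.

2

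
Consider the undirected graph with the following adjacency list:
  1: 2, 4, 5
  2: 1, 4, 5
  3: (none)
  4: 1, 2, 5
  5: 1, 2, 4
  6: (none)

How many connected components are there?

6 is isolated — a component by itself.
3 is isolated — a component by itself.
Starting from 1 we can reach 1, 2, 4, 5. That is one component of size 4.
Total: 3 components.

3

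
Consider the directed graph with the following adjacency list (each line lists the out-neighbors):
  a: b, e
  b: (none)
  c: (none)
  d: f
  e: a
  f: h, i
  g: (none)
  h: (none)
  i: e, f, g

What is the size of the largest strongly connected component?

{f, i} are all mutually reachable — one SCC of size 2.
{a, e} are all mutually reachable — one SCC of size 2.
{g} is an SCC by itself.
{h} is an SCC by itself.
{b} is an SCC by itself.
(and 2 more singleton SCCs)
The largest has 2 vertices.

2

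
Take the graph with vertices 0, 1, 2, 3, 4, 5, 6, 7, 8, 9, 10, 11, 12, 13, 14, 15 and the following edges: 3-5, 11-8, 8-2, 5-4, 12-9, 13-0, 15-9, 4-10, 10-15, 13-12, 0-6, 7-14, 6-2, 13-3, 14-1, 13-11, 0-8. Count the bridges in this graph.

2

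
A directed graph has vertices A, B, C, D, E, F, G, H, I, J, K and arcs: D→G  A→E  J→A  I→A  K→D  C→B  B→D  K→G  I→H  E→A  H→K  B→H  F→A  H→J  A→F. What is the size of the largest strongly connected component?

3

{A, E, F} are all mutually reachable — one SCC of size 3.
{D} is an SCC by itself.
{C} is an SCC by itself.
{K} is an SCC by itself.
{G} is an SCC by itself.
(and 4 more singleton SCCs)
The largest has 3 vertices.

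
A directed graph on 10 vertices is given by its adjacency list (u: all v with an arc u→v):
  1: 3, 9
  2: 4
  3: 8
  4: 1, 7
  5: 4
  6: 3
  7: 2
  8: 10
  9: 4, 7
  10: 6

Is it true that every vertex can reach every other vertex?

No

There is no directed path from 7 to 5, so the graph is not strongly connected.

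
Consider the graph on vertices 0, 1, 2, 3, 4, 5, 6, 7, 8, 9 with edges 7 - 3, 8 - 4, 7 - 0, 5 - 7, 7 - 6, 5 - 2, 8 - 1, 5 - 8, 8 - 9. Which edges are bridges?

0-7, 1-8, 2-5, 3-7, 4-8, 5-7, 5-8, 6-7, 8-9

removing 5 - 2 disconnects 5 from 2; removing 9 - 8 disconnects 9 from 8; removing 7 - 0 disconnects 7 from 0; removing 8 - 4 disconnects 8 from 4 — these are bridges.
In total 9 edges are bridges.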